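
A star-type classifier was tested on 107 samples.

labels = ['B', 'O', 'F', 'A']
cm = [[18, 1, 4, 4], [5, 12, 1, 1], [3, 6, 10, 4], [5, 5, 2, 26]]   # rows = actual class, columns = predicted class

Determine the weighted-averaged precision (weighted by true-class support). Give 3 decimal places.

Per-class precision (TP/(TP+FP)):
  B: TP=18, FP=5+3+5=13 → 18/31 = 0.5806
  O: TP=12, FP=1+6+5=12 → 12/24 = 0.5000
  F: TP=10, FP=4+1+2=7 → 10/17 = 0.5882
  A: TP=26, FP=4+1+4=9 → 26/35 = 0.7429
Weighted-precision = Σ (supportᵢ/N)·precisionᵢ with N=107: (27/107)·0.5806 + (19/107)·0.5000 + (23/107)·0.5882 + (38/107)·0.7429 = 0.626

0.626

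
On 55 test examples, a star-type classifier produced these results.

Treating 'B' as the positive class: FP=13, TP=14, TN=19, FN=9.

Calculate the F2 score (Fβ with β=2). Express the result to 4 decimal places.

Fβ = (1+β²)·TP / ((1+β²)·TP + β²·FN + FP), with β²=4
= 5·14 / (5·14 + 4·9 + 13) = 0.5882

0.5882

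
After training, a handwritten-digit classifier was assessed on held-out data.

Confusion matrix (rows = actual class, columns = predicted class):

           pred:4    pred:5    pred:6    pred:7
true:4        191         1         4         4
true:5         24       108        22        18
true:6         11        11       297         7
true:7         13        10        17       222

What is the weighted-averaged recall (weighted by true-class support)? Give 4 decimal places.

Per-class recall (TP/(TP+FN)):
  4: TP=191, FN=1+4+4=9 → 191/200 = 0.95500
  5: TP=108, FN=24+22+18=64 → 108/172 = 0.62791
  6: TP=297, FN=11+11+7=29 → 297/326 = 0.91104
  7: TP=222, FN=13+10+17=40 → 222/262 = 0.84733
Weighted-recall = Σ (supportᵢ/N)·recallᵢ with N=960: (200/960)·0.95500 + (172/960)·0.62791 + (326/960)·0.91104 + (262/960)·0.84733 = 0.8521

0.8521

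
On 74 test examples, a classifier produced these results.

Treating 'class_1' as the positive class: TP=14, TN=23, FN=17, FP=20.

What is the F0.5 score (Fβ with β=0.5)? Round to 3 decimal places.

0.419

Fβ = (1+β²)·TP / ((1+β²)·TP + β²·FN + FP), with β²=1/4
= 1.25·14 / (1.25·14 + 0.25·17 + 20) = 0.419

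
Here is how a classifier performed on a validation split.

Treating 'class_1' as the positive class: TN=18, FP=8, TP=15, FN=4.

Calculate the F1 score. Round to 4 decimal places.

Precision = TP/(TP+FP) = 15/23 = 0.6522
Recall = TP/(TP+FN) = 15/19 = 0.7895
F1 = 2·TP/(2·TP+FP+FN) = 30/42 = 0.7143

0.7143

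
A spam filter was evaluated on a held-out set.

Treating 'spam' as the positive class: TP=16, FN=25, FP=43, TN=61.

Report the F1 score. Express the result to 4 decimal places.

0.3200

Precision = TP/(TP+FP) = 16/59 = 0.2712
Recall = TP/(TP+FN) = 16/41 = 0.3902
F1 = 2·TP/(2·TP+FP+FN) = 32/100 = 0.3200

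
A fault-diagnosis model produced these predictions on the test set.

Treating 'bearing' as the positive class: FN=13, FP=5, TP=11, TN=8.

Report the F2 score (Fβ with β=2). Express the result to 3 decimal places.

Fβ = (1+β²)·TP / ((1+β²)·TP + β²·FN + FP), with β²=4
= 5·11 / (5·11 + 4·13 + 5) = 0.491

0.491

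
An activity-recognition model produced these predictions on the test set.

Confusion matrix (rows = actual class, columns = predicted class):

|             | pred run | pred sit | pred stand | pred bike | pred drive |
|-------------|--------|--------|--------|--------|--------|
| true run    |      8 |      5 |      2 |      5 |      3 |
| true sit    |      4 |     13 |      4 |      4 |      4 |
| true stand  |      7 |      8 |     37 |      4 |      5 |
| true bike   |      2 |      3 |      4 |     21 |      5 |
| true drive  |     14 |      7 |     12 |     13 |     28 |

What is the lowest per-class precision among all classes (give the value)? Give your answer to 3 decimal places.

Per-class precision (TP/(TP+FP)):
  run: TP=8, FP=4+7+2+14=27 → 8/35 = 0.2286
  sit: TP=13, FP=5+8+3+7=23 → 13/36 = 0.3611
  stand: TP=37, FP=2+4+4+12=22 → 37/59 = 0.6271
  bike: TP=21, FP=5+4+4+13=26 → 21/47 = 0.4468
  drive: TP=28, FP=3+4+5+5=17 → 28/45 = 0.6222
Lowest is class 'run' with precision = 0.229.

0.229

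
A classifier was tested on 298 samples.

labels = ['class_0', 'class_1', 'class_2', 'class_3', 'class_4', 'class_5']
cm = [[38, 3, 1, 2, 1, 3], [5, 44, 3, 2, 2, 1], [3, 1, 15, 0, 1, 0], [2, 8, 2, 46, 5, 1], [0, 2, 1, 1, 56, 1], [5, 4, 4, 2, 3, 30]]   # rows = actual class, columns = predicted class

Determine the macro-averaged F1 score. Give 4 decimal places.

0.7522

Per-class F1 score (2·TP/(2·TP+FP+FN)):
  class_0: TP=38, FP=5+3+2+0+5=15, FN=3+1+2+1+3=10 → 76/101 = 0.75248
  class_1: TP=44, FP=3+1+8+2+4=18, FN=5+3+2+2+1=13 → 88/119 = 0.73950
  class_2: TP=15, FP=1+3+2+1+4=11, FN=3+1+0+1+0=5 → 30/46 = 0.65217
  class_3: TP=46, FP=2+2+0+1+2=7, FN=2+8+2+5+1=18 → 92/117 = 0.78632
  class_4: TP=56, FP=1+2+1+5+3=12, FN=0+2+1+1+1=5 → 112/129 = 0.86822
  class_5: TP=30, FP=3+1+0+1+1=6, FN=5+4+4+2+3=18 → 60/84 = 0.71429
Macro-F1 score = mean = (0.75248 + 0.73950 + 0.65217 + 0.78632 + 0.86822 + 0.71429) / 6 = 0.7522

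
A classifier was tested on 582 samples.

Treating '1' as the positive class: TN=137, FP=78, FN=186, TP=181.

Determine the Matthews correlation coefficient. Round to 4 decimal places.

0.1266

MCC = (TP·TN − FP·FN) / √((TP+FP)(TP+FN)(TN+FP)(TN+FN))
Numerator = 181·137 − 78·186 = 10289
Denominator = √(259·367·215·323) = √6600955585 = 81246.2651
MCC = 10289 / 81246.2651 = 0.1266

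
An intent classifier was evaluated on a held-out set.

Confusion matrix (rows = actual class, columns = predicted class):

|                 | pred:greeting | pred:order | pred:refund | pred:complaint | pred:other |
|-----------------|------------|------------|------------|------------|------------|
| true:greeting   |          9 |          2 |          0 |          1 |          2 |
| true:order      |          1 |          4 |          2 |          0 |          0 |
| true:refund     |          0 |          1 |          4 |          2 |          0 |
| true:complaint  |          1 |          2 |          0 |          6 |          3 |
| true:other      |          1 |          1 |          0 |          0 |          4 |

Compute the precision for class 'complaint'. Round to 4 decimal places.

0.6667

Take TP from the diagonal, FP from the rest of the 'complaint' prediction marginal, FN from the rest of the 'complaint' actual marginal.
precision = TP/(TP+FP).
complaint: TP=6, FP=1+0+2+0=3 → 6/9 = 0.66667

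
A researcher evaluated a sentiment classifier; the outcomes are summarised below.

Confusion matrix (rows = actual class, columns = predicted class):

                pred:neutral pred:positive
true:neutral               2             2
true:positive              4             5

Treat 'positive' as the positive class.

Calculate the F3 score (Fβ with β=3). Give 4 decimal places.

0.5682

Fβ = (1+β²)·TP / ((1+β²)·TP + β²·FN + FP), with β²=9
= 10·5 / (10·5 + 9·4 + 2) = 0.5682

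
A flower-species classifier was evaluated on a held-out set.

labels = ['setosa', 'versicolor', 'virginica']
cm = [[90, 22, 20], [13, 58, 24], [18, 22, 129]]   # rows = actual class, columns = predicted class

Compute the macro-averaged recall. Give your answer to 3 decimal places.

Per-class recall (TP/(TP+FN)):
  setosa: TP=90, FN=22+20=42 → 90/132 = 0.6818
  versicolor: TP=58, FN=13+24=37 → 58/95 = 0.6105
  virginica: TP=129, FN=18+22=40 → 129/169 = 0.7633
Macro-recall = mean = (0.6818 + 0.6105 + 0.7633) / 3 = 0.685

0.685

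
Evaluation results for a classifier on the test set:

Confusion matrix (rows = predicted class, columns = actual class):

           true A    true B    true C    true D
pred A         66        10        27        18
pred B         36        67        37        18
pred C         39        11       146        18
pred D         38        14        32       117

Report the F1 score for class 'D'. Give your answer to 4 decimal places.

Take TP from the diagonal, FP from the rest of the 'D' prediction marginal, FN from the rest of the 'D' actual marginal.
F1 score = 2·TP/(2·TP+FP+FN).
D: TP=117, FP=38+14+32=84, FN=18+18+18=54 → 234/372 = 0.62903

0.6290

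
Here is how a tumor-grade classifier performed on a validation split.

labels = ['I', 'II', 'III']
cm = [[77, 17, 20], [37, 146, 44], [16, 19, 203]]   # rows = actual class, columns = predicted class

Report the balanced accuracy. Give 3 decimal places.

Balanced accuracy = mean of per-class recall.
  I: recall = 77/114 = 0.6754
  II: recall = 146/227 = 0.6432
  III: recall = 203/238 = 0.8529
Mean = (0.6754 + 0.6432 + 0.8529) / 3 = 0.724

0.724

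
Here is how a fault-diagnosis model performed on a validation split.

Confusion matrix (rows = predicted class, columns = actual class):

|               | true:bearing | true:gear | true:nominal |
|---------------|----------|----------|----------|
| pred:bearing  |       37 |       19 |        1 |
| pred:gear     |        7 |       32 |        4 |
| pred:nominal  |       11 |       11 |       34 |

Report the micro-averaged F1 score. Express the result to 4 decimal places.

0.6603

Micro-averaging pools counts across classes: ΣTP=103, ΣFP=53, ΣFN=53.
Micro-F1 score = 2·TP/(2·TP+FP+FN) on pooled counts = 0.6603 (equals overall accuracy in single-label multiclass).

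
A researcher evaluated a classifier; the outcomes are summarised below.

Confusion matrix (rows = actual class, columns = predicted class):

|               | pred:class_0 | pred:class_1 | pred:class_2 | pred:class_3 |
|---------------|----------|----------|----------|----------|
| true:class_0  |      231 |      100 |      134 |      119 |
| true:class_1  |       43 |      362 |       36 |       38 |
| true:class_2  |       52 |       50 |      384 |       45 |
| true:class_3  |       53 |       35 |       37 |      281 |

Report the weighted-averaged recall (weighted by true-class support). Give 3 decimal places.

0.629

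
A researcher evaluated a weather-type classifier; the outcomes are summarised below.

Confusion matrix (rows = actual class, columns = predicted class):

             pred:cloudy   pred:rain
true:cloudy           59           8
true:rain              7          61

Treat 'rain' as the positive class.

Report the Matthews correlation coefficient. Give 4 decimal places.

0.7778

MCC = (TP·TN − FP·FN) / √((TP+FP)(TP+FN)(TN+FP)(TN+FN))
Numerator = 61·59 − 8·7 = 3543
Denominator = √(69·68·67·66) = √20748024 = 4554.9999
MCC = 3543 / 4554.9999 = 0.7778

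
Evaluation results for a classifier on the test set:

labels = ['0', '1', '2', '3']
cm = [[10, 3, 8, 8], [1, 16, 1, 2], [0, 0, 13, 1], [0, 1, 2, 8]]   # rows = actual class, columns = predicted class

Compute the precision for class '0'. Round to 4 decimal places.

One-vs-rest for '0': TP = diagonal; FP = other classes predicted '0'; FN = '0' predicted as other.
precision = TP/(TP+FP).
0: TP=10, FP=1+0+0=1 → 10/11 = 0.90909

0.9091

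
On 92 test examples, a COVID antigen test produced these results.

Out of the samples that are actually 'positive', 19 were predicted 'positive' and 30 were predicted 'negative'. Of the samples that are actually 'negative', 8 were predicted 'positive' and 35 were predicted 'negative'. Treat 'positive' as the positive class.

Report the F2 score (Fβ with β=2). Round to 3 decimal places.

0.426

Fβ = (1+β²)·TP / ((1+β²)·TP + β²·FN + FP), with β²=4
= 5·19 / (5·19 + 4·30 + 8) = 0.426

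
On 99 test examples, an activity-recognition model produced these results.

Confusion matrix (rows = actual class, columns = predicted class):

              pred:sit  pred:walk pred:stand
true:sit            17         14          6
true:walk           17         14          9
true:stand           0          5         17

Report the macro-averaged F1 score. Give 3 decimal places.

0.497

Per-class F1 score (2·TP/(2·TP+FP+FN)):
  sit: TP=17, FP=17+0=17, FN=14+6=20 → 34/71 = 0.4789
  walk: TP=14, FP=14+5=19, FN=17+9=26 → 28/73 = 0.3836
  stand: TP=17, FP=6+9=15, FN=0+5=5 → 34/54 = 0.6296
Macro-F1 score = mean = (0.4789 + 0.3836 + 0.6296) / 3 = 0.497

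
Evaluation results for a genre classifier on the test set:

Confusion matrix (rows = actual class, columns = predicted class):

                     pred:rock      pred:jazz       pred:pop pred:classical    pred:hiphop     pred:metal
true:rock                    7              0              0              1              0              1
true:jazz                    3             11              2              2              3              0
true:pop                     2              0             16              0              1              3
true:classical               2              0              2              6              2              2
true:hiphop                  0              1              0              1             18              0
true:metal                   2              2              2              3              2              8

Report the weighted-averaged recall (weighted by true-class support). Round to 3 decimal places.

0.629

Per-class recall (TP/(TP+FN)):
  rock: TP=7, FN=0+0+1+0+1=2 → 7/9 = 0.7778
  jazz: TP=11, FN=3+2+2+3+0=10 → 11/21 = 0.5238
  pop: TP=16, FN=2+0+0+1+3=6 → 16/22 = 0.7273
  classical: TP=6, FN=2+0+2+2+2=8 → 6/14 = 0.4286
  hiphop: TP=18, FN=0+1+0+1+0=2 → 18/20 = 0.9000
  metal: TP=8, FN=2+2+2+3+2=11 → 8/19 = 0.4211
Weighted-recall = Σ (supportᵢ/N)·recallᵢ with N=105: (9/105)·0.7778 + (21/105)·0.5238 + (22/105)·0.7273 + (14/105)·0.4286 + (20/105)·0.9000 + (19/105)·0.4211 = 0.629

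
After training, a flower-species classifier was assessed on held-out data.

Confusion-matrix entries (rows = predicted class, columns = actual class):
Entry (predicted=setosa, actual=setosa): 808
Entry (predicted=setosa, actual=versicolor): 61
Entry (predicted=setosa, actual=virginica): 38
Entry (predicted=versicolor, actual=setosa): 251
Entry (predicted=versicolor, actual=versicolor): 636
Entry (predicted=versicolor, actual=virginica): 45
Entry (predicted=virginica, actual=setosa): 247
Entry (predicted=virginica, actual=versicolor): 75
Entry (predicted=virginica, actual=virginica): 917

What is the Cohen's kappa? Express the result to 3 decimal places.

0.651

Observed agreement pₒ = trace/N = 2361/3078 = 0.7671
Expected agreement pₑ = Σ (rowᵢ·colᵢ)/N² = (1306·907 + 772·932 + 1000·1239)/3078² = 0.3318
κ = (pₒ − pₑ)/(1 − pₑ) = (0.7671 − 0.3318)/(1 − 0.3318) = 0.651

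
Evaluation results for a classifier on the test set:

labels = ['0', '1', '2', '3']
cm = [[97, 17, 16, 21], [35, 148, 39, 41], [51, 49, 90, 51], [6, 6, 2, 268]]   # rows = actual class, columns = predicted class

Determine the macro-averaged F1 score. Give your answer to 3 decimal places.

Per-class F1 score (2·TP/(2·TP+FP+FN)):
  0: TP=97, FP=35+51+6=92, FN=17+16+21=54 → 194/340 = 0.5706
  1: TP=148, FP=17+49+6=72, FN=35+39+41=115 → 296/483 = 0.6128
  2: TP=90, FP=16+39+2=57, FN=51+49+51=151 → 180/388 = 0.4639
  3: TP=268, FP=21+41+51=113, FN=6+6+2=14 → 536/663 = 0.8084
Macro-F1 score = mean = (0.5706 + 0.6128 + 0.4639 + 0.8084) / 4 = 0.614

0.614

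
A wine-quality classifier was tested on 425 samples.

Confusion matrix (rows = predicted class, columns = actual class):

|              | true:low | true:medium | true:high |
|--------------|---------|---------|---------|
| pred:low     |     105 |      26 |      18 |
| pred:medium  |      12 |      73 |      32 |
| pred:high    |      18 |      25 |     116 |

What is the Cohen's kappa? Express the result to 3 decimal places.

0.535

Observed agreement pₒ = trace/N = 294/425 = 0.6918
Expected agreement pₑ = Σ (rowᵢ·colᵢ)/N² = (135·149 + 124·117 + 166·159)/425² = 0.3378
κ = (pₒ − pₑ)/(1 − pₑ) = (0.6918 − 0.3378)/(1 − 0.3378) = 0.535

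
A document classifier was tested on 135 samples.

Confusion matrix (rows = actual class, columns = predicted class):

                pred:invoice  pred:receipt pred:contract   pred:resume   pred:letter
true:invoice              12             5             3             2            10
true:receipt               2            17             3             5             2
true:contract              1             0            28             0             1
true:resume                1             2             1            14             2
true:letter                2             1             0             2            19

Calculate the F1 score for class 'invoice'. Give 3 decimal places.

0.480

Take TP from the diagonal, FP from the rest of the 'invoice' prediction marginal, FN from the rest of the 'invoice' actual marginal.
F1 score = 2·TP/(2·TP+FP+FN).
invoice: TP=12, FP=2+1+1+2=6, FN=5+3+2+10=20 → 24/50 = 0.4800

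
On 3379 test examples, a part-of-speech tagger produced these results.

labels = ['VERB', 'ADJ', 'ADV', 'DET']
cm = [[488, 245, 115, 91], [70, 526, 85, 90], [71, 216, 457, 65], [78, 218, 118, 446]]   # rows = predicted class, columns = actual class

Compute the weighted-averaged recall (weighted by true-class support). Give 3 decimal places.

Per-class recall (TP/(TP+FN)):
  VERB: TP=488, FN=70+71+78=219 → 488/707 = 0.6902
  ADJ: TP=526, FN=245+216+218=679 → 526/1205 = 0.4365
  ADV: TP=457, FN=115+85+118=318 → 457/775 = 0.5897
  DET: TP=446, FN=91+90+65=246 → 446/692 = 0.6445
Weighted-recall = Σ (supportᵢ/N)·recallᵢ with N=3379: (707/3379)·0.6902 + (1205/3379)·0.4365 + (775/3379)·0.5897 + (692/3379)·0.6445 = 0.567

0.567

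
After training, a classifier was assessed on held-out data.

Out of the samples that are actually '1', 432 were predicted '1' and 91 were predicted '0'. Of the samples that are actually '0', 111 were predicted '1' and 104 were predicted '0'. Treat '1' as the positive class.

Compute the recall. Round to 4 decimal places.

0.8260

Recall = TP/(TP+FN) = 432/(432+91) = 432/523 = 0.8260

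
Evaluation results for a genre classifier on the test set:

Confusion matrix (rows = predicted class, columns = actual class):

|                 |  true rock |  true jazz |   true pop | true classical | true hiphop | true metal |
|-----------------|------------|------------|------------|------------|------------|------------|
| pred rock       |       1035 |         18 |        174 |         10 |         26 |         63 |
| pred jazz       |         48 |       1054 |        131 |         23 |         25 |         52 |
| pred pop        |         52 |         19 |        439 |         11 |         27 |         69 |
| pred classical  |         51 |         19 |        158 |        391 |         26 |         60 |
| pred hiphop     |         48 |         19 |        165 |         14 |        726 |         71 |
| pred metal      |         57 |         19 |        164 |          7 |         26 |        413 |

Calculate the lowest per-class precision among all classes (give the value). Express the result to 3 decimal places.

Per-class precision (TP/(TP+FP)):
  rock: TP=1035, FP=18+174+10+26+63=291 → 1035/1326 = 0.7805
  jazz: TP=1054, FP=48+131+23+25+52=279 → 1054/1333 = 0.7907
  pop: TP=439, FP=52+19+11+27+69=178 → 439/617 = 0.7115
  classical: TP=391, FP=51+19+158+26+60=314 → 391/705 = 0.5546
  hiphop: TP=726, FP=48+19+165+14+71=317 → 726/1043 = 0.6961
  metal: TP=413, FP=57+19+164+7+26=273 → 413/686 = 0.6020
Lowest is class 'classical' with precision = 0.555.

0.555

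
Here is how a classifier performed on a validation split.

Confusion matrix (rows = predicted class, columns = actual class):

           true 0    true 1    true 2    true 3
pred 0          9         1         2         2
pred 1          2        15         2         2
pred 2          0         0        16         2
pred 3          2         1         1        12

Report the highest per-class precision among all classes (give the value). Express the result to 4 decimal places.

Per-class precision (TP/(TP+FP)):
  0: TP=9, FP=1+2+2=5 → 9/14 = 0.64286
  1: TP=15, FP=2+2+2=6 → 15/21 = 0.71429
  2: TP=16, FP=0+0+2=2 → 16/18 = 0.88889
  3: TP=12, FP=2+1+1=4 → 12/16 = 0.75000
Highest is class '2' with precision = 0.8889.

0.8889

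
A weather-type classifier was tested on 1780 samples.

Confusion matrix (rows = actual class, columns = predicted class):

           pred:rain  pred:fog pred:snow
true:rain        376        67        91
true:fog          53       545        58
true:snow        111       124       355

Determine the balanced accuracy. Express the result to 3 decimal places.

Balanced accuracy = mean of per-class recall.
  rain: recall = 376/534 = 0.7041
  fog: recall = 545/656 = 0.8308
  snow: recall = 355/590 = 0.6017
Mean = (0.7041 + 0.8308 + 0.6017) / 3 = 0.712

0.712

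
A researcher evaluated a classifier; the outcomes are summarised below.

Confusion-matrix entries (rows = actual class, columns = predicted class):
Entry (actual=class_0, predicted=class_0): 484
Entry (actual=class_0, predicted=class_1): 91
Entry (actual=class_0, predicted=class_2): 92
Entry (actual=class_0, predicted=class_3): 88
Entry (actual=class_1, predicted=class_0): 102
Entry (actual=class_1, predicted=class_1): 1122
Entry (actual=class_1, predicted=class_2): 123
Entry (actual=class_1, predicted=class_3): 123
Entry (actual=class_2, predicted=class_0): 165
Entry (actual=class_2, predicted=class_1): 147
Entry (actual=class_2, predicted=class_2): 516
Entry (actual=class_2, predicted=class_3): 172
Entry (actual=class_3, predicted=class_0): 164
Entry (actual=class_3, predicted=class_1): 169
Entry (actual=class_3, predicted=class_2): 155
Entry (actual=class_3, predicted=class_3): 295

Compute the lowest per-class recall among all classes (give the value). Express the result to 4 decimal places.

0.3768

Per-class recall (TP/(TP+FN)):
  class_0: TP=484, FN=91+92+88=271 → 484/755 = 0.64106
  class_1: TP=1122, FN=102+123+123=348 → 1122/1470 = 0.76327
  class_2: TP=516, FN=165+147+172=484 → 516/1000 = 0.51600
  class_3: TP=295, FN=164+169+155=488 → 295/783 = 0.37676
Lowest is class 'class_3' with recall = 0.3768.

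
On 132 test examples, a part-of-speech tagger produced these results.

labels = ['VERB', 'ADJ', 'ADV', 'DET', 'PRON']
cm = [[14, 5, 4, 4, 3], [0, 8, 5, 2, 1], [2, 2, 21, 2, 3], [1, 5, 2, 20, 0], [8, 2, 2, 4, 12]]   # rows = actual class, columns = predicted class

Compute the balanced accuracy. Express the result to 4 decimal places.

0.5619

Balanced accuracy = mean of per-class recall.
  VERB: recall = 14/30 = 0.46667
  ADJ: recall = 8/16 = 0.50000
  ADV: recall = 21/30 = 0.70000
  DET: recall = 20/28 = 0.71429
  PRON: recall = 12/28 = 0.42857
Mean = (0.46667 + 0.50000 + 0.70000 + 0.71429 + 0.42857) / 5 = 0.5619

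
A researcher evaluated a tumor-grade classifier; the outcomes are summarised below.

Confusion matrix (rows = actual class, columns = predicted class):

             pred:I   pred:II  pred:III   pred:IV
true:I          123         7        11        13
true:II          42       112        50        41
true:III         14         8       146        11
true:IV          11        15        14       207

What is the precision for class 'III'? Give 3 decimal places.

0.661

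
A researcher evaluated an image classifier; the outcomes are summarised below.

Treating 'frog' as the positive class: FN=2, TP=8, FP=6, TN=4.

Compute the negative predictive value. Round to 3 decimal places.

0.667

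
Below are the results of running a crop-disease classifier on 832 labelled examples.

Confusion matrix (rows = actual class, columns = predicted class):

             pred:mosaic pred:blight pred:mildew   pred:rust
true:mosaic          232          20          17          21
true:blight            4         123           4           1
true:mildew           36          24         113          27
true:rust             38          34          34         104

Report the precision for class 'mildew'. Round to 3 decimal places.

One-vs-rest for 'mildew': TP = diagonal; FP = other classes predicted 'mildew'; FN = 'mildew' predicted as other.
precision = TP/(TP+FP).
mildew: TP=113, FP=17+4+34=55 → 113/168 = 0.6726

0.673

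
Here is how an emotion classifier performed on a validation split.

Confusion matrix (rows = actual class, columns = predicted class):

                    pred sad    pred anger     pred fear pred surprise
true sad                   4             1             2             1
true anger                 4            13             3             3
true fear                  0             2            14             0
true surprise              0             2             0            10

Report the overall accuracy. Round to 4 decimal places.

0.6949

Accuracy = trace / total = (4+13+14+10=41) / 59 = 41/59 = 0.6949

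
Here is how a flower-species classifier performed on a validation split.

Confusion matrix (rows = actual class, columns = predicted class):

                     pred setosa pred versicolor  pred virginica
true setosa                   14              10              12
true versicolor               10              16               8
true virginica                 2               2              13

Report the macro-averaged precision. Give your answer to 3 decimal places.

Per-class precision (TP/(TP+FP)):
  setosa: TP=14, FP=10+2=12 → 14/26 = 0.5385
  versicolor: TP=16, FP=10+2=12 → 16/28 = 0.5714
  virginica: TP=13, FP=12+8=20 → 13/33 = 0.3939
Macro-precision = mean = (0.5385 + 0.5714 + 0.3939) / 3 = 0.501

0.501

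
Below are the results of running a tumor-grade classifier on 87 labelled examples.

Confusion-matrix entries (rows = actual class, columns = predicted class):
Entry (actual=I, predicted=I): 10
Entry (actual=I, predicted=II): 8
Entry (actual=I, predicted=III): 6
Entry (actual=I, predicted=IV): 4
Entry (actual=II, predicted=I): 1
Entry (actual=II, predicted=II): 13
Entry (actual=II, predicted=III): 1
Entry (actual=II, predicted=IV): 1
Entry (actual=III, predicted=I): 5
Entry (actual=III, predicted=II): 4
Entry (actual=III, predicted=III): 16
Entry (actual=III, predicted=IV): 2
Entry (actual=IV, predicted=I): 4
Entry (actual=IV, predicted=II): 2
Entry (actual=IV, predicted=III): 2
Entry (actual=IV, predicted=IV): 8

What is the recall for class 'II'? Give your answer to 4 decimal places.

0.8125

Treat 'II' as positive and all other classes as negative.
recall = TP/(TP+FN).
II: TP=13, FN=1+1+1=3 → 13/16 = 0.81250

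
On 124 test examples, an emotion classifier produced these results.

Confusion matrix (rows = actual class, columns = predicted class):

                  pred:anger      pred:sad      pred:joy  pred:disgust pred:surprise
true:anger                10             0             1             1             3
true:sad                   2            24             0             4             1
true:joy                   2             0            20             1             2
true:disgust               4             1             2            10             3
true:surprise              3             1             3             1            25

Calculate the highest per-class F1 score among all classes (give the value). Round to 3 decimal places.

Per-class F1 score (2·TP/(2·TP+FP+FN)):
  anger: TP=10, FP=2+2+4+3=11, FN=0+1+1+3=5 → 20/36 = 0.5556
  sad: TP=24, FP=0+0+1+1=2, FN=2+0+4+1=7 → 48/57 = 0.8421
  joy: TP=20, FP=1+0+2+3=6, FN=2+0+1+2=5 → 40/51 = 0.7843
  disgust: TP=10, FP=1+4+1+1=7, FN=4+1+2+3=10 → 20/37 = 0.5405
  surprise: TP=25, FP=3+1+2+3=9, FN=3+1+3+1=8 → 50/67 = 0.7463
Highest is class 'sad' with F1 score = 0.842.

0.842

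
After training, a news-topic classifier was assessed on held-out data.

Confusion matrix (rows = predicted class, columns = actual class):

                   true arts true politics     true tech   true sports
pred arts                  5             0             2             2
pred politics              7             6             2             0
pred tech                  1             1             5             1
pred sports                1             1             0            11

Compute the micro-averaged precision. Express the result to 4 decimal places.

0.6000

Micro-averaging pools counts across classes: ΣTP=27, ΣFP=18, ΣFN=18.
Micro-precision = TP/(TP+FP) on pooled counts = 0.6000 (equals overall accuracy in single-label multiclass).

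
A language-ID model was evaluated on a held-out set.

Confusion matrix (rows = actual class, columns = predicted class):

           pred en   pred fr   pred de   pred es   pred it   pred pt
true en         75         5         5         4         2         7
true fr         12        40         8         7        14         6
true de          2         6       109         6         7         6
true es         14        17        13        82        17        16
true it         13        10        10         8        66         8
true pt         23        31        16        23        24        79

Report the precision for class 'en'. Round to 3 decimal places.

0.540

Treat 'en' as positive and all other classes as negative.
precision = TP/(TP+FP).
en: TP=75, FP=12+2+14+13+23=64 → 75/139 = 0.5396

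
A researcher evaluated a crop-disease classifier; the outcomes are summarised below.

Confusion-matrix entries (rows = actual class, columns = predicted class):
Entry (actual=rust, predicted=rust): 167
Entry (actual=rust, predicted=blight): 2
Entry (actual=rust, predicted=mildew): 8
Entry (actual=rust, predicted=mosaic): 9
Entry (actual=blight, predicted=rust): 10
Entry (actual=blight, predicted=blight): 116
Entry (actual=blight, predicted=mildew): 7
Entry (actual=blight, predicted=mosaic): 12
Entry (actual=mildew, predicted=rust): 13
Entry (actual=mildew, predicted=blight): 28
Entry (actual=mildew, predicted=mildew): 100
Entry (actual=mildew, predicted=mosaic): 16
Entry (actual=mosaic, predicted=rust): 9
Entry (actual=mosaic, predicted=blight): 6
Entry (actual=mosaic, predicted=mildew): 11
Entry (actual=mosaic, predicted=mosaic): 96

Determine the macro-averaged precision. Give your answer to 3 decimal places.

Per-class precision (TP/(TP+FP)):
  rust: TP=167, FP=10+13+9=32 → 167/199 = 0.8392
  blight: TP=116, FP=2+28+6=36 → 116/152 = 0.7632
  mildew: TP=100, FP=8+7+11=26 → 100/126 = 0.7937
  mosaic: TP=96, FP=9+12+16=37 → 96/133 = 0.7218
Macro-precision = mean = (0.8392 + 0.7632 + 0.7937 + 0.7218) / 4 = 0.779

0.779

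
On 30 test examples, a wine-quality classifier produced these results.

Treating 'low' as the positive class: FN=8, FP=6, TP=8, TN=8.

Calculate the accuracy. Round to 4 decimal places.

0.5333

Accuracy = (TP+TN)/N = (8+8)/30 = 0.5333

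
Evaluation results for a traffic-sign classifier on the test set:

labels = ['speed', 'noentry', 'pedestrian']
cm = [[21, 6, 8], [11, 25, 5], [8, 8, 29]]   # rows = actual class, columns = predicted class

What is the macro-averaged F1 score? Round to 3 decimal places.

0.617

Per-class F1 score (2·TP/(2·TP+FP+FN)):
  speed: TP=21, FP=11+8=19, FN=6+8=14 → 42/75 = 0.5600
  noentry: TP=25, FP=6+8=14, FN=11+5=16 → 50/80 = 0.6250
  pedestrian: TP=29, FP=8+5=13, FN=8+8=16 → 58/87 = 0.6667
Macro-F1 score = mean = (0.5600 + 0.6250 + 0.6667) / 3 = 0.617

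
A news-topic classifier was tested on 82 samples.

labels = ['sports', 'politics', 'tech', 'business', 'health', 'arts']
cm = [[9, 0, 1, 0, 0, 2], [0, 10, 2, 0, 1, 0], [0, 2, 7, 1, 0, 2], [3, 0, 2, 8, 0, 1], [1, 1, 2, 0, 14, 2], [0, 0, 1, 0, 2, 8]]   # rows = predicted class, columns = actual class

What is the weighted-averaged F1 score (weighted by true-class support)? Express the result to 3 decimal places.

Per-class F1 score (2·TP/(2·TP+FP+FN)):
  sports: TP=9, FP=0+1+0+0+2=3, FN=0+0+3+1+0=4 → 18/25 = 0.7200
  politics: TP=10, FP=0+2+0+1+0=3, FN=0+2+0+1+0=3 → 20/26 = 0.7692
  tech: TP=7, FP=0+2+1+0+2=5, FN=1+2+2+2+1=8 → 14/27 = 0.5185
  business: TP=8, FP=3+0+2+0+1=6, FN=0+0+1+0+0=1 → 16/23 = 0.6957
  health: TP=14, FP=1+1+2+0+2=6, FN=0+1+0+0+2=3 → 28/37 = 0.7568
  arts: TP=8, FP=0+0+1+0+2=3, FN=2+0+2+1+2=7 → 16/26 = 0.6154
Weighted-F1 score = Σ (supportᵢ/N)·F1 scoreᵢ with N=82: (13/82)·0.7200 + (13/82)·0.7692 + (15/82)·0.5185 + (9/82)·0.6957 + (17/82)·0.7568 + (15/82)·0.6154 = 0.677

0.677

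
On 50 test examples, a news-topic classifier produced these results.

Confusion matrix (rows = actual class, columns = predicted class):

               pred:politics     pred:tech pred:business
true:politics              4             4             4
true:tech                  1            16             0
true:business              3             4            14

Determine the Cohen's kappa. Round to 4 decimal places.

Observed agreement pₒ = trace/N = 34/50 = 0.68000
Expected agreement pₑ = Σ (rowᵢ·colᵢ)/N² = (12·8 + 17·24 + 21·18)/50² = 0.35280
κ = (pₒ − pₑ)/(1 − pₑ) = (0.68000 − 0.35280)/(1 − 0.35280) = 0.5056

0.5056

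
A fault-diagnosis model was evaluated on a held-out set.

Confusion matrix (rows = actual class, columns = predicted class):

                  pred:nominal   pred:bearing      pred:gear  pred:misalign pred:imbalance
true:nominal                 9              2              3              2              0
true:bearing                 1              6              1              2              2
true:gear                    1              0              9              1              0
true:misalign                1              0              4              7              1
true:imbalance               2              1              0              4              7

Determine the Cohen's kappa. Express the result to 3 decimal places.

0.470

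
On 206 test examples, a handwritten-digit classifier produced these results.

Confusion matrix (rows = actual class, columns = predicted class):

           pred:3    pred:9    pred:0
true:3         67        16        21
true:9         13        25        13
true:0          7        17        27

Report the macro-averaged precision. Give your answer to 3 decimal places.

0.548

Per-class precision (TP/(TP+FP)):
  3: TP=67, FP=13+7=20 → 67/87 = 0.7701
  9: TP=25, FP=16+17=33 → 25/58 = 0.4310
  0: TP=27, FP=21+13=34 → 27/61 = 0.4426
Macro-precision = mean = (0.7701 + 0.4310 + 0.4426) / 3 = 0.548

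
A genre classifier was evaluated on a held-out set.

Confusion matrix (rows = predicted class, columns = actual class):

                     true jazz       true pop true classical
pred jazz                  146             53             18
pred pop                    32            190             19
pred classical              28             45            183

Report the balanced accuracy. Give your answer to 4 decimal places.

0.7334

Balanced accuracy = mean of per-class recall.
  jazz: recall = 146/206 = 0.70874
  pop: recall = 190/288 = 0.65972
  classical: recall = 183/220 = 0.83182
Mean = (0.70874 + 0.65972 + 0.83182) / 3 = 0.7334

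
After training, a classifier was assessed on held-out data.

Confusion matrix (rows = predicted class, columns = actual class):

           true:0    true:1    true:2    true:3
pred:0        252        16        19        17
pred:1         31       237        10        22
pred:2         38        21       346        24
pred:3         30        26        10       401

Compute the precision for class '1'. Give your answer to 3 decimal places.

Take TP from the diagonal, FP from the rest of the '1' prediction marginal, FN from the rest of the '1' actual marginal.
precision = TP/(TP+FP).
1: TP=237, FP=31+10+22=63 → 237/300 = 0.7900

0.790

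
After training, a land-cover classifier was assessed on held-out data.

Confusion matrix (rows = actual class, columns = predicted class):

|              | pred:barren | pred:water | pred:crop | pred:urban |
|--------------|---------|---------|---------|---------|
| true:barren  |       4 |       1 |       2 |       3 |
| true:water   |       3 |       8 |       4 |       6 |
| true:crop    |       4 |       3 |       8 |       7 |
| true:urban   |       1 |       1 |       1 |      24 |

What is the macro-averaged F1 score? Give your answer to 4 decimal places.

Per-class F1 score (2·TP/(2·TP+FP+FN)):
  barren: TP=4, FP=3+4+1=8, FN=1+2+3=6 → 8/22 = 0.36364
  water: TP=8, FP=1+3+1=5, FN=3+4+6=13 → 16/34 = 0.47059
  crop: TP=8, FP=2+4+1=7, FN=4+3+7=14 → 16/37 = 0.43243
  urban: TP=24, FP=3+6+7=16, FN=1+1+1=3 → 48/67 = 0.71642
Macro-F1 score = mean = (0.36364 + 0.47059 + 0.43243 + 0.71642) / 4 = 0.4958

0.4958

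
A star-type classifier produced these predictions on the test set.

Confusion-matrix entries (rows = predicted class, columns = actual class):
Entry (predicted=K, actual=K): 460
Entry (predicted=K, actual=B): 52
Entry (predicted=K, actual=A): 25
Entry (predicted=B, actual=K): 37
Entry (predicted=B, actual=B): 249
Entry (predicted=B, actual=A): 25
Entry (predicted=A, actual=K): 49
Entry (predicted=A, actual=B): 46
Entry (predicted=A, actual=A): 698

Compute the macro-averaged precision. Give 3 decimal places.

0.846

Per-class precision (TP/(TP+FP)):
  K: TP=460, FP=52+25=77 → 460/537 = 0.8566
  B: TP=249, FP=37+25=62 → 249/311 = 0.8006
  A: TP=698, FP=49+46=95 → 698/793 = 0.8802
Macro-precision = mean = (0.8566 + 0.8006 + 0.8802) / 3 = 0.846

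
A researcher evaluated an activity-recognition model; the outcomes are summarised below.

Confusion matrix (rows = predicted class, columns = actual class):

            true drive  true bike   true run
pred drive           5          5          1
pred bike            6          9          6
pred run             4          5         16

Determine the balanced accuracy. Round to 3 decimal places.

0.501

Balanced accuracy = mean of per-class recall.
  drive: recall = 5/15 = 0.3333
  bike: recall = 9/19 = 0.4737
  run: recall = 16/23 = 0.6957
Mean = (0.3333 + 0.4737 + 0.6957) / 3 = 0.501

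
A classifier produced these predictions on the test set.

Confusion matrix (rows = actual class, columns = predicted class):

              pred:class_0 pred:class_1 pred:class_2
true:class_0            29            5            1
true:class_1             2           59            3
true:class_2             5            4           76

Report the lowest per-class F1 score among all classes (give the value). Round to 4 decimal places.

Per-class F1 score (2·TP/(2·TP+FP+FN)):
  class_0: TP=29, FP=2+5=7, FN=5+1=6 → 58/71 = 0.81690
  class_1: TP=59, FP=5+4=9, FN=2+3=5 → 118/132 = 0.89394
  class_2: TP=76, FP=1+3=4, FN=5+4=9 → 152/165 = 0.92121
Lowest is class 'class_0' with F1 score = 0.8169.

0.8169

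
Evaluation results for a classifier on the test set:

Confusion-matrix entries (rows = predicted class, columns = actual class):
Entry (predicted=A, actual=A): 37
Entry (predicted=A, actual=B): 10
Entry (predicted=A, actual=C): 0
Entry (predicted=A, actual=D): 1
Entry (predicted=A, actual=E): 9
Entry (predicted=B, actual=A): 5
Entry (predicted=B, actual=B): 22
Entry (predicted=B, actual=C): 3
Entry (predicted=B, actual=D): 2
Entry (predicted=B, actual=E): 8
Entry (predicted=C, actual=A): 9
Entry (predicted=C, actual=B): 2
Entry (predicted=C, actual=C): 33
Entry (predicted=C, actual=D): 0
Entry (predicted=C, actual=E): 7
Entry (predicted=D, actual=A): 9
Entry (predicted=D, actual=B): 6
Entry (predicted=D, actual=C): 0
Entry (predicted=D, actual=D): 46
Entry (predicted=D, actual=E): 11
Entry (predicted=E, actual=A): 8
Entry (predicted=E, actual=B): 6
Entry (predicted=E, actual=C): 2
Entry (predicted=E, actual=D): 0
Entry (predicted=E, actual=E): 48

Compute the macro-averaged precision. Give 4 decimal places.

Per-class precision (TP/(TP+FP)):
  A: TP=37, FP=10+0+1+9=20 → 37/57 = 0.64912
  B: TP=22, FP=5+3+2+8=18 → 22/40 = 0.55000
  C: TP=33, FP=9+2+0+7=18 → 33/51 = 0.64706
  D: TP=46, FP=9+6+0+11=26 → 46/72 = 0.63889
  E: TP=48, FP=8+6+2+0=16 → 48/64 = 0.75000
Macro-precision = mean = (0.64912 + 0.55000 + 0.64706 + 0.63889 + 0.75000) / 5 = 0.6470

0.6470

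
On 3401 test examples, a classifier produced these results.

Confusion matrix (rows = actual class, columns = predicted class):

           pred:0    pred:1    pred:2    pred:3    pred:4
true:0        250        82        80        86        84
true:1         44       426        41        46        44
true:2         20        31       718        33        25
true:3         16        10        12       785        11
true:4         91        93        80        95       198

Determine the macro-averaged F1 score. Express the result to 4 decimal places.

Per-class F1 score (2·TP/(2·TP+FP+FN)):
  0: TP=250, FP=44+20+16+91=171, FN=82+80+86+84=332 → 500/1003 = 0.49850
  1: TP=426, FP=82+31+10+93=216, FN=44+41+46+44=175 → 852/1243 = 0.68544
  2: TP=718, FP=80+41+12+80=213, FN=20+31+33+25=109 → 1436/1758 = 0.81684
  3: TP=785, FP=86+46+33+95=260, FN=16+10+12+11=49 → 1570/1879 = 0.83555
  4: TP=198, FP=84+44+25+11=164, FN=91+93+80+95=359 → 396/919 = 0.43090
Macro-F1 score = mean = (0.49850 + 0.68544 + 0.81684 + 0.83555 + 0.43090) / 5 = 0.6534

0.6534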